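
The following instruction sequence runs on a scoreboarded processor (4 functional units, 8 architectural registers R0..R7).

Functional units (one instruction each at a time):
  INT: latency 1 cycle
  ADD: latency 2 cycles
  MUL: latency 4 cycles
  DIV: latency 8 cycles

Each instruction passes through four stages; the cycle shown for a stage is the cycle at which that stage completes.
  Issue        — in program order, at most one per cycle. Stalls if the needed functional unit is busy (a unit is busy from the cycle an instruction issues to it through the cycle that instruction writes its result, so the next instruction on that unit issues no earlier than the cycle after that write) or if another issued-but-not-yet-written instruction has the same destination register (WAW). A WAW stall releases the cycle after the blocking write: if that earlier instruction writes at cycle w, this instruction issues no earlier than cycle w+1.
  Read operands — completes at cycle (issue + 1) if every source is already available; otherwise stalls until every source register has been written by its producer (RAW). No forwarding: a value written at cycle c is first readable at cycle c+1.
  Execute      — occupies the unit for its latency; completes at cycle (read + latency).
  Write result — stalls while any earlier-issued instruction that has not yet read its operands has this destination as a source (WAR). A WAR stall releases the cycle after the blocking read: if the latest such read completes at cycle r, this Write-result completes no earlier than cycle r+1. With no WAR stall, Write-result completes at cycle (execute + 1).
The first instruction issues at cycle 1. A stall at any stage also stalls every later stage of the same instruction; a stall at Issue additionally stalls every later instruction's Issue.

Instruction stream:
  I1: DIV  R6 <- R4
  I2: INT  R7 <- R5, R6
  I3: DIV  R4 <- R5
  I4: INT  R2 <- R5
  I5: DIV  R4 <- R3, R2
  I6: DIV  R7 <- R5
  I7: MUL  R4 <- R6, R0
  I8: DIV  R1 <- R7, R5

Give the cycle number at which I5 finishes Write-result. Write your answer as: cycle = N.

cycle = 33

[1] I1→DIV
[2] I1 RO; I2→INT
[10] I1 EX
[11] I1 WR R6
[12] I2 RO; I3→DIV
[13] I2 EX; I3 RO
[14] I2 WR R7
[15] I4→INT
[16] I4 RO
[17] I4 EX
[18] I4 WR R2
[21] I3 EX
[22] I3 WR R4
[23] I5→DIV
[24] I5 RO
[32] I5 EX
[33] I5 WR R4
[34] I6→DIV
[35] I6 RO; I7→MUL
[36] I7 RO
[40] I7 EX
[41] I7 WR R4
[43] I6 EX
[44] I6 WR R7
[45] I8→DIV
[46] I8 RO
[54] I8 EX
[55] I8 WR R1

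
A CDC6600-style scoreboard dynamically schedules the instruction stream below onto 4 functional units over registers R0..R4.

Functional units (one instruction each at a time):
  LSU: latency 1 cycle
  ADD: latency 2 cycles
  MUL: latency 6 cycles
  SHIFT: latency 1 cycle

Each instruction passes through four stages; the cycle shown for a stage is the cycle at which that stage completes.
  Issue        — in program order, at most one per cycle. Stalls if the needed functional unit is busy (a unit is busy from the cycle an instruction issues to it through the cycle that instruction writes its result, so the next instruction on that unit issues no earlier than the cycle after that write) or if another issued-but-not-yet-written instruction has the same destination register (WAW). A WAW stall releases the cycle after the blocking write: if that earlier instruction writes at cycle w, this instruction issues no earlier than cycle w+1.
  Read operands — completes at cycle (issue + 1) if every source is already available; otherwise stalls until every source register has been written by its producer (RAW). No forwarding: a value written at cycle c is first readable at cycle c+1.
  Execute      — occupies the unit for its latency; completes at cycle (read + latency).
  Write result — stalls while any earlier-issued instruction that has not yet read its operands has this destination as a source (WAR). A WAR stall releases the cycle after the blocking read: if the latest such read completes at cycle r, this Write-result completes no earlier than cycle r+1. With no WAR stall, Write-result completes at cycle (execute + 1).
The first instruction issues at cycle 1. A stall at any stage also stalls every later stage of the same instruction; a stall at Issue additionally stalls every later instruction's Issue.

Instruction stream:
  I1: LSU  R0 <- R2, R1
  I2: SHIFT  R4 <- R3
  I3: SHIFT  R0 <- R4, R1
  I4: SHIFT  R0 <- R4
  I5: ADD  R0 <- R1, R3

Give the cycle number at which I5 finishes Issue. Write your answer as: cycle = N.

I1  is:1  ro:2  ex:3  wr:4
I2  is:2  ro:3  ex:4  wr:5
I3  is:6  ro:7  ex:8  wr:9  — struct: SHIFT busy until I2 writes@5
I4  is:10  ro:11  ex:12  wr:13  — struct: SHIFT busy until I3 writes@9
I5  is:14  ro:15  ex:17  wr:18  — WAW R0: wait I4 write@13

cycle = 14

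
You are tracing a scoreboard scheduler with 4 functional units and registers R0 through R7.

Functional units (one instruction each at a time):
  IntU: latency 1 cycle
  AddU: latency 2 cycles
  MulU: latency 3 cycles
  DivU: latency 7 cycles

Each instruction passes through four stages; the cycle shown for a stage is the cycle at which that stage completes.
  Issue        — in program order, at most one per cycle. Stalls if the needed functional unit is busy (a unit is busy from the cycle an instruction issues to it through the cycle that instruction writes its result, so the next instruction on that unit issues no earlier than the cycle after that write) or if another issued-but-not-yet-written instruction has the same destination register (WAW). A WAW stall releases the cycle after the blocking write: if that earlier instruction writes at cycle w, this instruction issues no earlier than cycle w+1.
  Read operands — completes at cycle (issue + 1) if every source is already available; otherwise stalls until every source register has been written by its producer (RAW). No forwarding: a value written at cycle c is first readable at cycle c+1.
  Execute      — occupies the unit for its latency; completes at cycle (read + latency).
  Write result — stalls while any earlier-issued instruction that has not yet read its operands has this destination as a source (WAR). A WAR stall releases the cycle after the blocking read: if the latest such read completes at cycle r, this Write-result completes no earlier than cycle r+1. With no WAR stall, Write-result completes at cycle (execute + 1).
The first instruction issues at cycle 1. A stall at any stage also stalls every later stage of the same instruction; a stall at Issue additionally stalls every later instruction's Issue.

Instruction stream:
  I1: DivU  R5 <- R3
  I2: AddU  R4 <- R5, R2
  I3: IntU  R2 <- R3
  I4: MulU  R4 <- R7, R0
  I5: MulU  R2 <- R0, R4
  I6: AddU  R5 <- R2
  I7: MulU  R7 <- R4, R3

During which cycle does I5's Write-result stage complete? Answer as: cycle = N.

cycle = 26

cycle 1: I1→DivU
cycle 2: I1 RO; I2→AddU
cycle 3: I3→IntU
cycle 4: I3 RO
cycle 5: I3 EX
cycle 9: I1 EX
cycle 10: I1 WR R5
cycle 11: I2 RO
cycle 12: I3 WR R2
cycle 13: I2 EX
cycle 14: I2 WR R4
cycle 15: I4→MulU
cycle 16: I4 RO
cycle 19: I4 EX
cycle 20: I4 WR R4
cycle 21: I5→MulU
cycle 22: I5 RO; I6→AddU
cycle 25: I5 EX
cycle 26: I5 WR R2
cycle 27: I6 RO; I7→MulU
cycle 28: I7 RO
cycle 29: I6 EX
cycle 30: I6 WR R5
cycle 31: I7 EX
cycle 32: I7 WR R7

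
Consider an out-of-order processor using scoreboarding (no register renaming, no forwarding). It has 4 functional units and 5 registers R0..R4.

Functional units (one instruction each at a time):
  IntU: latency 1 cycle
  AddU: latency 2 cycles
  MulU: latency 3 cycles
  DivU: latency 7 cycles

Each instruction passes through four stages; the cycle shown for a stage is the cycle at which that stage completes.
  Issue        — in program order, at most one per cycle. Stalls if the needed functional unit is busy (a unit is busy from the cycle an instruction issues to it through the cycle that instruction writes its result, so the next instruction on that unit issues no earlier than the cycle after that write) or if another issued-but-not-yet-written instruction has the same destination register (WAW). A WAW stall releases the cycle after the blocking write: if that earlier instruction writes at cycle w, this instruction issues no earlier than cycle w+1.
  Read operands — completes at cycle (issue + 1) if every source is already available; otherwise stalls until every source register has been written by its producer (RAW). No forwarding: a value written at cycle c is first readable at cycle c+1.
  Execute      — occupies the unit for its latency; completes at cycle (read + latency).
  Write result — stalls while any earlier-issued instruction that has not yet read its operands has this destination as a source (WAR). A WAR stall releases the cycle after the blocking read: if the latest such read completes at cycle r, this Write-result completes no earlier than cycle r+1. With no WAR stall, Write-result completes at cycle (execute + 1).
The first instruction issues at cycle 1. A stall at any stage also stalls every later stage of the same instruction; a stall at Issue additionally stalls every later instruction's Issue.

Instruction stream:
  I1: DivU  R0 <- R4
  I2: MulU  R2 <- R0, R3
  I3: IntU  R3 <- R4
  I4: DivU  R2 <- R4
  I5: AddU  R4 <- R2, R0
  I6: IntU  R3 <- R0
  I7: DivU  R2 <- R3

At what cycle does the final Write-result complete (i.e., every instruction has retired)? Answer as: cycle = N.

cycle = 35

c1: issue I1 (DivU)
c2: I1 read-ops · issue I2 (MulU)
c3: issue I3 (IntU)
c4: I3 read-ops
c5: I3 finished on IntU
c9: I1 finished on DivU
c10: I1→R0
c11: I2 read-ops
c12: I3→R3
c14: I2 finished on MulU
c15: I2→R2
c16: issue I4 (DivU)
c17: I4 read-ops · issue I5 (AddU)
c18: issue I6 (IntU)
c19: I6 read-ops
c20: I6 finished on IntU
c21: I6→R3
c24: I4 finished on DivU
c25: I4→R2
c26: I5 read-ops · issue I7 (DivU)
c27: I7 read-ops
c28: I5 finished on AddU
c29: I5→R4
c34: I7 finished on DivU
c35: I7→R2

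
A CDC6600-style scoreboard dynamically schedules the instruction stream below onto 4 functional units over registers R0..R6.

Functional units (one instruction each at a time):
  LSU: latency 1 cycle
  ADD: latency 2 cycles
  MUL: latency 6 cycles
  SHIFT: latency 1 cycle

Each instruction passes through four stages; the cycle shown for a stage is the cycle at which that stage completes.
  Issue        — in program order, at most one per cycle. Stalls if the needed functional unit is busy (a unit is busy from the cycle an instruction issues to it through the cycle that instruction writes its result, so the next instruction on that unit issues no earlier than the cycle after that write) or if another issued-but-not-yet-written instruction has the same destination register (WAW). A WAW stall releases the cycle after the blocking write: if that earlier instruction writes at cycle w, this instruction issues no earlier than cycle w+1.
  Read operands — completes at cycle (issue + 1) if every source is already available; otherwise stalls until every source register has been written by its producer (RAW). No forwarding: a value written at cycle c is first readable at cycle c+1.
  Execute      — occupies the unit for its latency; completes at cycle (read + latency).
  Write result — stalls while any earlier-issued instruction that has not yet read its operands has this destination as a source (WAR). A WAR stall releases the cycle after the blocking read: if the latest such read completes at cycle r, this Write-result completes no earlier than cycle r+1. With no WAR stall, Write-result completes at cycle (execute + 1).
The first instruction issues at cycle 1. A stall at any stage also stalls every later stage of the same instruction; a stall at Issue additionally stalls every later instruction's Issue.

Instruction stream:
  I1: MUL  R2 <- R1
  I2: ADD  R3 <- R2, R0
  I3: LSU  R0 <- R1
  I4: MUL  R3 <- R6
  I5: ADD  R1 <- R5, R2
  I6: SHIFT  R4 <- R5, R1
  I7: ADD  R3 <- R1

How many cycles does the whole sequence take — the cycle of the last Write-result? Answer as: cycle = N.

cycle = 27

[1] issue I1 (MUL)
[2] I1 read-ops · issue I2 (ADD)
[3] issue I3 (LSU)
[4] I3 read-ops
[5] I3 finished on LSU
[8] I1 finished on MUL
[9] I1→R2
[10] I2 read-ops
[11] I3→R0
[12] I2 finished on ADD
[13] I2→R3
[14] issue I4 (MUL)
[15] I4 read-ops · issue I5 (ADD)
[16] I5 read-ops · issue I6 (SHIFT)
[18] I5 finished on ADD
[19] I5→R1
[20] I6 read-ops
[21] I4 finished on MUL · I6 finished on SHIFT
[22] I4→R3 · I6→R4
[23] issue I7 (ADD)
[24] I7 read-ops
[26] I7 finished on ADD
[27] I7→R3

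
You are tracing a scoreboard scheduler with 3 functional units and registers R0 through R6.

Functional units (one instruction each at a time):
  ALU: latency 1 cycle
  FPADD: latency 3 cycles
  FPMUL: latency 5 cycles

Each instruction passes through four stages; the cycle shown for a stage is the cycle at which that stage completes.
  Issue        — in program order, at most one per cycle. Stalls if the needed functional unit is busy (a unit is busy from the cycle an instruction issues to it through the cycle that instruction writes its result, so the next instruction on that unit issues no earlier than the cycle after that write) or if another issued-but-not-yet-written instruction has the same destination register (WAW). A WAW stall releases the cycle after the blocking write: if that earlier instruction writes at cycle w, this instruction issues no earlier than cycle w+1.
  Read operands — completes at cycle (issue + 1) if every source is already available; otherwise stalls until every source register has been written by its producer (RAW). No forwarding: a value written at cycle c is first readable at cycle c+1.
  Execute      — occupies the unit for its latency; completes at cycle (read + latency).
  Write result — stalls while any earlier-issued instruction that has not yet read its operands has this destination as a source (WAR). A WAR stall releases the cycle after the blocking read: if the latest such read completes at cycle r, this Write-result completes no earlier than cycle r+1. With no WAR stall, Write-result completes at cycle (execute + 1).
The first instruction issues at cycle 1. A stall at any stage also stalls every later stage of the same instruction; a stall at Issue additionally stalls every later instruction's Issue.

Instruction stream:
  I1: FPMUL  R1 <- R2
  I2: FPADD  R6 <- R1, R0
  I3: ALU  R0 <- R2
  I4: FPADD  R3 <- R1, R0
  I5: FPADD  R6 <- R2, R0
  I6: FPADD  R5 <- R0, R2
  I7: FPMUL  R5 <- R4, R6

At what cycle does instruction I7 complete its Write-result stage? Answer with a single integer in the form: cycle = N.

cycle = 39

I1: IS=1 RO=2 EX=7 WR=8
I2: IS=2 RO=9 EX=12 WR=13  [RAW R1: wait I1 write@8]
I3: IS=3 RO=4 EX=5 WR=10  [WAR R0: wait I2 read@9]
I4: IS=14 RO=15 EX=18 WR=19  [struct: FPADD busy until I2 writes@13]
I5: IS=20 RO=21 EX=24 WR=25  [struct: FPADD busy until I4 writes@19]
I6: IS=26 RO=27 EX=30 WR=31  [struct: FPADD busy until I5 writes@25]
I7: IS=32 RO=33 EX=38 WR=39  [WAW R5: wait I6 write@31]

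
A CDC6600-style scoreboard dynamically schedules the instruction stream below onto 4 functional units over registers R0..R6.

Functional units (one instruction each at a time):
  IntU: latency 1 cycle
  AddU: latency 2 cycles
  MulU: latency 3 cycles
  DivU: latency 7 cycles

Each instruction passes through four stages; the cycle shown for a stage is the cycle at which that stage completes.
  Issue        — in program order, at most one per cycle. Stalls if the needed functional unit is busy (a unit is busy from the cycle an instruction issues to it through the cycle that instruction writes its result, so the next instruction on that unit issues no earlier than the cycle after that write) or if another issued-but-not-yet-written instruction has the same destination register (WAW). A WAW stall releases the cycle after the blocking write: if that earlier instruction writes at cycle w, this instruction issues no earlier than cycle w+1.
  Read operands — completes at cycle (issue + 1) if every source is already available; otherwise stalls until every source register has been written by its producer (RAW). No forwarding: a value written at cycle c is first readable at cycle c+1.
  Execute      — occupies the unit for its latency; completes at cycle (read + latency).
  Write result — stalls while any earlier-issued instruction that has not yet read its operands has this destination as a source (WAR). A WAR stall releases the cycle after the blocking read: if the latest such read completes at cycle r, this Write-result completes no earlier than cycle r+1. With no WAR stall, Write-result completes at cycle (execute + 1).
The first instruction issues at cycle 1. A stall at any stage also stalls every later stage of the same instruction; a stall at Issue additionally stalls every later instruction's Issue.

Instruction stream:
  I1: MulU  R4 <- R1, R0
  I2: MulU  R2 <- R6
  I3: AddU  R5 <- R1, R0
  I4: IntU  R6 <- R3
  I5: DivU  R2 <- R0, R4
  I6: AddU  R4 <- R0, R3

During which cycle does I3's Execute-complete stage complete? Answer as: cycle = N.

t=1  I1 issues→MulU
t=2  I1 reads
t=5  I1 exec-done
t=6  I1 writes R4
t=7  I2 issues→MulU
t=8  I2 reads · I3 issues→AddU
t=9  I3 reads · I4 issues→IntU
t=10  I4 reads
t=11  I2 exec-done · I3 exec-done · I4 exec-done
t=12  I2 writes R2 · I3 writes R5 · I4 writes R6
t=13  I5 issues→DivU
t=14  I5 reads · I6 issues→AddU
t=15  I6 reads
t=17  I6 exec-done
t=18  I6 writes R4
t=21  I5 exec-done
t=22  I5 writes R2

cycle = 11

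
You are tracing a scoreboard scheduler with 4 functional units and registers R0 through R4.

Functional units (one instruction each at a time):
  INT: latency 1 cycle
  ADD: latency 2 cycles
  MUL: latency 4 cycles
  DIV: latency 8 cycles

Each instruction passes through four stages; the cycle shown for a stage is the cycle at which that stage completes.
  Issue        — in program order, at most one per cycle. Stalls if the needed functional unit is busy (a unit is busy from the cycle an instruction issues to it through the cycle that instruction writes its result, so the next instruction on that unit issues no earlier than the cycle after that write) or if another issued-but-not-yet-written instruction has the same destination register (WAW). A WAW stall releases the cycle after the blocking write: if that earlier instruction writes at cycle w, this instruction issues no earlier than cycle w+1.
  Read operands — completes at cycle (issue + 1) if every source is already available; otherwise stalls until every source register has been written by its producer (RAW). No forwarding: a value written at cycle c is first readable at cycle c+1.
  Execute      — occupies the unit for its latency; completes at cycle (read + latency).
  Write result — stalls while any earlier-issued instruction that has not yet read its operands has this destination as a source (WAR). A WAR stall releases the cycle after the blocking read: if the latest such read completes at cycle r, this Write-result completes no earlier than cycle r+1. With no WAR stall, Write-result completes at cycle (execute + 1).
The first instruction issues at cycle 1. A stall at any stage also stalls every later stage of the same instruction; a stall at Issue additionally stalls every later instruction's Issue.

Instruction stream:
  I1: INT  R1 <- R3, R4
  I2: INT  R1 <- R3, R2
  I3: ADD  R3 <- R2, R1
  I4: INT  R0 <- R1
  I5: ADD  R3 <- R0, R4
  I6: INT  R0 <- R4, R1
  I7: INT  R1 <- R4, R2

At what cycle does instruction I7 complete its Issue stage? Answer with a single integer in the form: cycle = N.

1) issue 1, read 2, done 3, write 4
2) issue 5, read 6, done 7, write 8  <struct: INT busy until I1 writes@4>
3) issue 6, read 9, done 11, write 12  <RAW R1: wait I2 write@8>
4) issue 9, read 10, done 11, write 12  <struct: INT busy until I2 writes@8>
5) issue 13, read 14, done 16, write 17  <struct: ADD busy until I3 writes@12>
6) issue 14, read 15, done 16, write 17
7) issue 18, read 19, done 20, write 21  <struct: INT busy until I6 writes@17>

cycle = 18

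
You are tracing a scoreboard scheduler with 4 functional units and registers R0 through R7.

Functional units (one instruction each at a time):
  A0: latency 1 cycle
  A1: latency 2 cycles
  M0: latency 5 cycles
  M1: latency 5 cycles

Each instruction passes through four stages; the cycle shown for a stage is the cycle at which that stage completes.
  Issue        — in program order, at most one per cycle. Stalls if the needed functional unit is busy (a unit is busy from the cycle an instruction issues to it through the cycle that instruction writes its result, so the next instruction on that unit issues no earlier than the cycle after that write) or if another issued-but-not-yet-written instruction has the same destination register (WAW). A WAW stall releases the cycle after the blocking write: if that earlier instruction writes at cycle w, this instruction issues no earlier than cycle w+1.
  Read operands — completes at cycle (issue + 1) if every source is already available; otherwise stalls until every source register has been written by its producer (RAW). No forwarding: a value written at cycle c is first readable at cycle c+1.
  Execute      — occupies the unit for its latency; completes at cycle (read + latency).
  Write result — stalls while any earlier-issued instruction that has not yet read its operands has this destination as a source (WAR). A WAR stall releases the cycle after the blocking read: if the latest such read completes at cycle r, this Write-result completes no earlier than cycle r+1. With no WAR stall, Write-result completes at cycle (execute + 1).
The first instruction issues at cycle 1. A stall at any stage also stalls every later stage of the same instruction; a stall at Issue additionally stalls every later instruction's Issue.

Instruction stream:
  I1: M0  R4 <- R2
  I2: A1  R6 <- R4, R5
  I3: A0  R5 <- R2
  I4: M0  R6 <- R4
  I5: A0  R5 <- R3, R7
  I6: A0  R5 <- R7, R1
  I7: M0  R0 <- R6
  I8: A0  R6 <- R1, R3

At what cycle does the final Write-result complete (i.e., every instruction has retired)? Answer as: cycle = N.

cycle = 28

I1 -> (1, 2, 7, 8)
I2 -> (2, 9, 11, 12)  // RAW R4: wait I1 write@8
I3 -> (3, 4, 5, 10)  // WAR R5: wait I2 read@9
I4 -> (13, 14, 19, 20)  // WAW R6: wait I2 write@12
I5 -> (14, 15, 16, 17)
I6 -> (18, 19, 20, 21)  // struct: A0 busy until I5 writes@17
I7 -> (21, 22, 27, 28)  // struct: M0 busy until I4 writes@20
I8 -> (22, 23, 24, 25)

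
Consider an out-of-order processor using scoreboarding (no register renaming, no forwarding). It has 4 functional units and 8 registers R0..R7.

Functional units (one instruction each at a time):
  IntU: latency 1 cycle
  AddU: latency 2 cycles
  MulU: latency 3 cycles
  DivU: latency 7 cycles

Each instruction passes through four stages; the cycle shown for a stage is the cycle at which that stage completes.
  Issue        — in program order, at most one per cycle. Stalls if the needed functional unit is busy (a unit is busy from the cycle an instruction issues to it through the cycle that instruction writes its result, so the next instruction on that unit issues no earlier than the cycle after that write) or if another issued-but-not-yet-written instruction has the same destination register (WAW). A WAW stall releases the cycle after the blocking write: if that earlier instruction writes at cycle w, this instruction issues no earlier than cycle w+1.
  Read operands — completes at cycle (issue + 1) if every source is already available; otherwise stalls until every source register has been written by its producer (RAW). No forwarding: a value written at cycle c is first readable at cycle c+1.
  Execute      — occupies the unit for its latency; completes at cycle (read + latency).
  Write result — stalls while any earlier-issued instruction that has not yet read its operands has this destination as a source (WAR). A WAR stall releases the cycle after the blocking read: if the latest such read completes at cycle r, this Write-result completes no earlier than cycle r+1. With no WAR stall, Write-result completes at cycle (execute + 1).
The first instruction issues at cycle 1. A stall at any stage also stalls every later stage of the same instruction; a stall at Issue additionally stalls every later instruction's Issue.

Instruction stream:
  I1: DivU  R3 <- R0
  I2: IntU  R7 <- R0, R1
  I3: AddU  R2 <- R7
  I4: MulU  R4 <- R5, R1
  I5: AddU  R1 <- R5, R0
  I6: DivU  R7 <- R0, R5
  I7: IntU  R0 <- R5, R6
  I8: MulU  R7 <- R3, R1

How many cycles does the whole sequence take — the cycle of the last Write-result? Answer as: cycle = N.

cycle = 26

I1 -> (1, 2, 9, 10)
I2 -> (2, 3, 4, 5)
I3 -> (3, 6, 8, 9)  // RAW R7: wait I2 write@5
I4 -> (4, 5, 8, 9)
I5 -> (10, 11, 13, 14)  // struct: AddU busy until I3 writes@9
I6 -> (11, 12, 19, 20)
I7 -> (12, 13, 14, 15)
I8 -> (21, 22, 25, 26)  // WAW R7: wait I6 write@20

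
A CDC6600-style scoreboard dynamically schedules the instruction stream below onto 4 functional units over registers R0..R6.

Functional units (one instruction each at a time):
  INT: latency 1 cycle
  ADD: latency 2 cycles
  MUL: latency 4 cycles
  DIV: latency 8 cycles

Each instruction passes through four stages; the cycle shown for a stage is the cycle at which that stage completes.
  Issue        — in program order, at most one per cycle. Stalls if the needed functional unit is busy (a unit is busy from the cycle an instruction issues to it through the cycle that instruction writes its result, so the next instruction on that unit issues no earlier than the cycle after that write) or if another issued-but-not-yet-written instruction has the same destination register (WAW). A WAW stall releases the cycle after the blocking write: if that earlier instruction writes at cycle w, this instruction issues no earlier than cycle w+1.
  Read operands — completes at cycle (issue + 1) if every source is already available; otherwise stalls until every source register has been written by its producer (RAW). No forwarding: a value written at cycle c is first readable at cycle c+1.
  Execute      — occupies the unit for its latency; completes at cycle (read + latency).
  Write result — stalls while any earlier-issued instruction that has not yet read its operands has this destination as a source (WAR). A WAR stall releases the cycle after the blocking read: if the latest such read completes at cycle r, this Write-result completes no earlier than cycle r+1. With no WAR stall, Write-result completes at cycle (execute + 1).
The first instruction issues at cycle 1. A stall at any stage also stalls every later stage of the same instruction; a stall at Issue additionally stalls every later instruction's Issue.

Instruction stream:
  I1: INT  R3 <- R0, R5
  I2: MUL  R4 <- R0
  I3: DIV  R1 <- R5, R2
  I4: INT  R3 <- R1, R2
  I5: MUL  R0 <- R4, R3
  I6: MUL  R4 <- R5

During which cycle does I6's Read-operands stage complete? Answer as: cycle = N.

I1: IS=1 RO=2 EX=3 WR=4
I2: IS=2 RO=3 EX=7 WR=8
I3: IS=3 RO=4 EX=12 WR=13
I4: IS=5 RO=14 EX=15 WR=16  [struct: INT busy until I1 writes@4; RAW R1: wait I3 write@13]
I5: IS=9 RO=17 EX=21 WR=22  [struct: MUL busy until I2 writes@8; RAW R3: wait I4 write@16]
I6: IS=23 RO=24 EX=28 WR=29  [struct: MUL busy until I5 writes@22]

cycle = 24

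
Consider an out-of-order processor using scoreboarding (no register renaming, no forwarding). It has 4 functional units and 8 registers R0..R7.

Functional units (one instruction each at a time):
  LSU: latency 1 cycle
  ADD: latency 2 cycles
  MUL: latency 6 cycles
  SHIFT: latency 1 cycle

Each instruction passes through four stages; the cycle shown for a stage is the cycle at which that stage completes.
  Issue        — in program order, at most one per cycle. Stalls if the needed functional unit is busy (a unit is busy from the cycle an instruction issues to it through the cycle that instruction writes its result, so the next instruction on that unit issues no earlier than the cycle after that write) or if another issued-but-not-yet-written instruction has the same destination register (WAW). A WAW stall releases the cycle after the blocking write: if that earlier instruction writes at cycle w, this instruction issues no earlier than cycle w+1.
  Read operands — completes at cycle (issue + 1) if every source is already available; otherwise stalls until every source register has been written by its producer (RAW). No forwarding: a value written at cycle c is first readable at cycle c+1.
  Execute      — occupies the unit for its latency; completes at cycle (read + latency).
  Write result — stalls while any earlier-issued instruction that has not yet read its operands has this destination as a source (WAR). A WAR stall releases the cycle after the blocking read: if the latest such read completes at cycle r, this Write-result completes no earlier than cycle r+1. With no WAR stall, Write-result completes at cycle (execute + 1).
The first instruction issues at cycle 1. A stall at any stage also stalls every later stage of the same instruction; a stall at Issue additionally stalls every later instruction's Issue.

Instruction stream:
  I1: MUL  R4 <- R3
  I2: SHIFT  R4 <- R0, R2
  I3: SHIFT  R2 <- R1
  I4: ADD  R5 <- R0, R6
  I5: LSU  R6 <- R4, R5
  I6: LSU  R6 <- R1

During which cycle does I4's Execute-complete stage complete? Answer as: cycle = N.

cycle 1: I1 dispatched to MUL
cycle 2: I1 operands ready
cycle 8: I1 complete
cycle 9: R4←I1
cycle 10: I2 dispatched to SHIFT
cycle 11: I2 operands ready
cycle 12: I2 complete
cycle 13: R4←I2
cycle 14: I3 dispatched to SHIFT
cycle 15: I3 operands ready; I4 dispatched to ADD
cycle 16: I3 complete; I4 operands ready; I5 dispatched to LSU
cycle 17: R2←I3
cycle 18: I4 complete
cycle 19: R5←I4
cycle 20: I5 operands ready
cycle 21: I5 complete
cycle 22: R6←I5
cycle 23: I6 dispatched to LSU
cycle 24: I6 operands ready
cycle 25: I6 complete
cycle 26: R6←I6

cycle = 18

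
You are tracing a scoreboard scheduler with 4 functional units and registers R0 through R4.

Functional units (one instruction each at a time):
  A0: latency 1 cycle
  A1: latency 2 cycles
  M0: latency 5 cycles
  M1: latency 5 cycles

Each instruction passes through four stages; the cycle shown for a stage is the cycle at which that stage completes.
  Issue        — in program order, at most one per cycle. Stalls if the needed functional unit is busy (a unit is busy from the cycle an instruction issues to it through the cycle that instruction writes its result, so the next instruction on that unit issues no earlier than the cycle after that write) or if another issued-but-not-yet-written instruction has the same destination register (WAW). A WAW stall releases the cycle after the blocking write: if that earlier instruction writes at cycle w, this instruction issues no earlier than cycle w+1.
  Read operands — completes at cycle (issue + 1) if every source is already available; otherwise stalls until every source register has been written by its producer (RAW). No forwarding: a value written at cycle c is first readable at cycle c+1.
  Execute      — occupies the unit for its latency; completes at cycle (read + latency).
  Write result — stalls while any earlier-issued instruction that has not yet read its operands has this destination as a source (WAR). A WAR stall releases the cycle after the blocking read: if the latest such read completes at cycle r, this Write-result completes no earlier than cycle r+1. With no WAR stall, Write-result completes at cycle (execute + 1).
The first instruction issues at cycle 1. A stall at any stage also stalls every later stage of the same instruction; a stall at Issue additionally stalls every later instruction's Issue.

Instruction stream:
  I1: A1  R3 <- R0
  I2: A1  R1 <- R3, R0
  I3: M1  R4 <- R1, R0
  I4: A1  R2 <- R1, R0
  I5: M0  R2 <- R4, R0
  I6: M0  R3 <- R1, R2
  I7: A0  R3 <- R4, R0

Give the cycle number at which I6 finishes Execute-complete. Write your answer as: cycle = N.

cycle = 31

  I1 | 1 | 2 | 4 | 5
  I2 | 6 | 7 | 9 | 10   struct: A1 busy until I1 writes@5
  I3 | 7 | 11 | 16 | 17   RAW R1: wait I2 write@10
  I4 | 11 | 12 | 14 | 15   struct: A1 busy until I2 writes@10
  I5 | 16 | 18 | 23 | 24   WAW R2: wait I4 write@15 · RAW R4: wait I3 write@17
  I6 | 25 | 26 | 31 | 32   struct: M0 busy until I5 writes@24
  I7 | 33 | 34 | 35 | 36   WAW R3: wait I6 write@32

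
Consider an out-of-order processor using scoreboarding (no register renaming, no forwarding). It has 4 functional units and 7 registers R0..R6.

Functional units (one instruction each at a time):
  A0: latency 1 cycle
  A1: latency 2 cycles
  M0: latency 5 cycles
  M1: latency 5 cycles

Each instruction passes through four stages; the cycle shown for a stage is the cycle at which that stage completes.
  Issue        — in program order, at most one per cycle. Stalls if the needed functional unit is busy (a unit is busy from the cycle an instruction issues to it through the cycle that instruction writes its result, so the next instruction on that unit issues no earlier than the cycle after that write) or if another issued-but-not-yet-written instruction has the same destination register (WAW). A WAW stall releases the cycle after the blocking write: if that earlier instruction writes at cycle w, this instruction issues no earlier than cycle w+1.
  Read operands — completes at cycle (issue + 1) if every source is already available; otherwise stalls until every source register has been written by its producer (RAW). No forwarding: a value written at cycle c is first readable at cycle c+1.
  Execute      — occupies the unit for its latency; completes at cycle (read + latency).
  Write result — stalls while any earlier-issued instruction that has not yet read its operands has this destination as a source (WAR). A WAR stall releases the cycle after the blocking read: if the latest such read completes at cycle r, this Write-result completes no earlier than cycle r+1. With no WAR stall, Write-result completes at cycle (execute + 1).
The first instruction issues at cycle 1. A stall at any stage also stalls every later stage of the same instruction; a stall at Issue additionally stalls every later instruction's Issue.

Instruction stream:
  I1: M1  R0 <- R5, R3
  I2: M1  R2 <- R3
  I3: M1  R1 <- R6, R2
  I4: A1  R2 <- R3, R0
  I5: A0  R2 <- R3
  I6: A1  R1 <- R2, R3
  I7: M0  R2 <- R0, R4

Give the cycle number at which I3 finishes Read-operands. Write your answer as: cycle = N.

cycle = 18

c1: I1→M1
c2: I1 RO
c7: I1 EX
c8: I1 WR R0
c9: I2→M1
c10: I2 RO
c15: I2 EX
c16: I2 WR R2
c17: I3→M1
c18: I3 RO · I4→A1
c19: I4 RO
c21: I4 EX
c22: I4 WR R2
c23: I3 EX · I5→A0
c24: I3 WR R1 · I5 RO
c25: I5 EX · I6→A1
c26: I5 WR R2
c27: I6 RO · I7→M0
c28: I7 RO
c29: I6 EX
c30: I6 WR R1
c33: I7 EX
c34: I7 WR R2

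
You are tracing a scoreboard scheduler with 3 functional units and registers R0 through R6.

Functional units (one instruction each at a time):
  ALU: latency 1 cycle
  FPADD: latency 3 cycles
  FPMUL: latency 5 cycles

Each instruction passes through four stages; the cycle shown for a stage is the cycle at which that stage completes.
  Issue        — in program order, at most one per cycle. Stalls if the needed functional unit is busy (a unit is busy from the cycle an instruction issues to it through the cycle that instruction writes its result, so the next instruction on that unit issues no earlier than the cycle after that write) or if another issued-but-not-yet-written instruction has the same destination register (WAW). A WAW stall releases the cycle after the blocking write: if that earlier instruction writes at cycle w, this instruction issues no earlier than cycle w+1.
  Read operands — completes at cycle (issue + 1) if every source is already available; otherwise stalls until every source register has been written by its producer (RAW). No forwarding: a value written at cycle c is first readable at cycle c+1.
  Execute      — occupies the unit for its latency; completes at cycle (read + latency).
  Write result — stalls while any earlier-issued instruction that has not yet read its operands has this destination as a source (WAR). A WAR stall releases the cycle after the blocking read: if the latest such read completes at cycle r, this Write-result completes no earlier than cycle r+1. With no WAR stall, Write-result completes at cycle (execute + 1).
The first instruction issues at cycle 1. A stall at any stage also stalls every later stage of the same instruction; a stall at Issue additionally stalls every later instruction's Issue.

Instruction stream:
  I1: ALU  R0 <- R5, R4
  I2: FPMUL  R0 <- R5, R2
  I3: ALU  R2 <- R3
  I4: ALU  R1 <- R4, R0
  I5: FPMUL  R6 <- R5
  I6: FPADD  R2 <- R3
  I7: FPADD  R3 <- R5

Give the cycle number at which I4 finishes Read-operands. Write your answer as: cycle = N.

I1: IS=1 RO=2 EX=3 WR=4
I2: IS=5 RO=6 EX=11 WR=12  [WAW R0: wait I1 write@4]
I3: IS=6 RO=7 EX=8 WR=9
I4: IS=10 RO=13 EX=14 WR=15  [struct: ALU busy until I3 writes@9; RAW R0: wait I2 write@12]
I5: IS=13 RO=14 EX=19 WR=20  [struct: FPMUL busy until I2 writes@12]
I6: IS=14 RO=15 EX=18 WR=19
I7: IS=20 RO=21 EX=24 WR=25  [struct: FPADD busy until I6 writes@19]

cycle = 13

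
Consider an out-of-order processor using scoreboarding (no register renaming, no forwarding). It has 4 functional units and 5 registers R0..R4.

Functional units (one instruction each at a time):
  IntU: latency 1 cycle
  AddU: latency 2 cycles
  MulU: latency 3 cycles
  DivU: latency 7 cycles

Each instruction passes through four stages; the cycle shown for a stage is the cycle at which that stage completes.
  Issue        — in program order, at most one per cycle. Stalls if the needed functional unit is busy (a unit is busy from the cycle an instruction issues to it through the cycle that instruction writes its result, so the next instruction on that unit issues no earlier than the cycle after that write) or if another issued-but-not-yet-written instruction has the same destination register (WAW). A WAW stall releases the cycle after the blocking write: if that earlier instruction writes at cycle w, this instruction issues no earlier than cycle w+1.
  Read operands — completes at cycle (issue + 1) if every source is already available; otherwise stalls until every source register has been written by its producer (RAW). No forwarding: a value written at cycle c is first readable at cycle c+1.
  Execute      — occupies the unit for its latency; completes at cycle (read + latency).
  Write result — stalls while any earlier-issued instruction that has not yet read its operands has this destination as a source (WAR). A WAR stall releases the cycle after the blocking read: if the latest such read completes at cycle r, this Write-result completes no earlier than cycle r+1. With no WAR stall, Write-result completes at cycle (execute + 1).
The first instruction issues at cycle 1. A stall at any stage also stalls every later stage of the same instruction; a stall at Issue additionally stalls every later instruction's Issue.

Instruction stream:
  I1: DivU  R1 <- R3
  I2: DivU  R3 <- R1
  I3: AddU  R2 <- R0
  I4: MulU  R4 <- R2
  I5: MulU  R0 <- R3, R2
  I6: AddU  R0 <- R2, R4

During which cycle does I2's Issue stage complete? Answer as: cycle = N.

cycle = 11

1) issue 1, read 2, done 9, write 10
2) issue 11, read 12, done 19, write 20  <struct: DivU busy until I1 writes@10>
3) issue 12, read 13, done 15, write 16
4) issue 13, read 17, done 20, write 21  <RAW R2: wait I3 write@16>
5) issue 22, read 23, done 26, write 27  <struct: MulU busy until I4 writes@21>
6) issue 28, read 29, done 31, write 32  <WAW R0: wait I5 write@27>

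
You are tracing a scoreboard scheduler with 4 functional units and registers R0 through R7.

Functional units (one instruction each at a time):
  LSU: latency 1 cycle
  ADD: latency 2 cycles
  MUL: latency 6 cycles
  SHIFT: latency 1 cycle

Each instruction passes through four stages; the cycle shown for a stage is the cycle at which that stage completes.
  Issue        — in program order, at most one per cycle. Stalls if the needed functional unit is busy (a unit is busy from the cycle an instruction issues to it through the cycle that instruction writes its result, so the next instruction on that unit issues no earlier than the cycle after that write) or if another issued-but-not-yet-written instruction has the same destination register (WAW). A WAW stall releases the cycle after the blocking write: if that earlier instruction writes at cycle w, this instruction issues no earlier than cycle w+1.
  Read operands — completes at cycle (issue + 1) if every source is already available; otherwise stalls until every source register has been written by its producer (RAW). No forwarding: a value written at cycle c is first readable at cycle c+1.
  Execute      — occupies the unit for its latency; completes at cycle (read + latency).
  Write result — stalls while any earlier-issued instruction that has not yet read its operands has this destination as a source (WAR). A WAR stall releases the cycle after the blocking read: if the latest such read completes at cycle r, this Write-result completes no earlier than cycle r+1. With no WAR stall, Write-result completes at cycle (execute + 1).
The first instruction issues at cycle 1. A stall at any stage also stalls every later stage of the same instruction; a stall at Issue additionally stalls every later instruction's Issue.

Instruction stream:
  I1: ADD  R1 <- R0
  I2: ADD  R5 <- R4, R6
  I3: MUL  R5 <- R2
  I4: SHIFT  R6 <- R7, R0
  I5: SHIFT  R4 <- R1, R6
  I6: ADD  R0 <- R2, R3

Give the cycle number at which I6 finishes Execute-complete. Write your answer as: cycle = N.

I1 -> (1, 2, 4, 5)
I2 -> (6, 7, 9, 10)  // struct: ADD busy until I1 writes@5
I3 -> (11, 12, 18, 19)  // WAW R5: wait I2 write@10
I4 -> (12, 13, 14, 15)
I5 -> (16, 17, 18, 19)  // struct: SHIFT busy until I4 writes@15
I6 -> (17, 18, 20, 21)

cycle = 20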